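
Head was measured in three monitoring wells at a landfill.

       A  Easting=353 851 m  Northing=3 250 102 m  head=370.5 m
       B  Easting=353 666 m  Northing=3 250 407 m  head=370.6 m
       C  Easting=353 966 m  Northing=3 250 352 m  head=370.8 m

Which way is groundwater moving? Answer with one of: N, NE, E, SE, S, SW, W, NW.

SW

Taking A as reference: B−A = (-185, 305, +0.1); C−A = (115, 250, +0.3).
Solve a·Δx + b·Δy = Δh: det = (-185)·250 − 115·305 = -81325.
∂h/∂x = [(+0.1)·250 − (+0.3)·305] / -81325 = +0.0008177
∂h/∂y = [(-185)·(+0.3) − 115·(+0.1)] / -81325 = +0.0008239
Flow = −∇h = (-0.0008177 east, -0.0008239 north), which points southwest.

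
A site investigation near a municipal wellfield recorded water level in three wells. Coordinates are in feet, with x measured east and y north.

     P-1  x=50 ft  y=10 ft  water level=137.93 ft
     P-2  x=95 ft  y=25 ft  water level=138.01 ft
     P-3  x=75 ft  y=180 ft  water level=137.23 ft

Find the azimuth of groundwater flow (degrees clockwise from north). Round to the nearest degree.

324°

Taking P-1 as reference: P-2−P-1 = (45, 15, +0.08); P-3−P-1 = (25, 170, -0.70).
Determinant of the coordinate differences = 45·170 − 25·15 = 7275.
∂h/∂x = [(+0.08)·170 − (-0.70)·15] / 7275 = +0.003313
∂h/∂y = [45·(-0.70) − 25·(+0.08)] / 7275 = -0.004605
Flow direction (−∇h) has components (-0.003313 E, +0.004605 N).
Azimuth = atan2(E, N) = atan2(-0.003313, +0.004605) = 324.3° ≈ 324°.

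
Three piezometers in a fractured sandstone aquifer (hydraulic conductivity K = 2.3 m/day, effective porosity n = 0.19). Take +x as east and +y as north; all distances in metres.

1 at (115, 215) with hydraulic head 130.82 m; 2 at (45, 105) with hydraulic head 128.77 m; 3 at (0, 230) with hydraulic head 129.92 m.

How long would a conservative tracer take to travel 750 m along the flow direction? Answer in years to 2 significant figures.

11 years

Differences from 1: to 2 (Δx, Δy, Δh) = (-70, -110, -2.05); to 3 = (-115, 15, -0.90).
Determinant of the coordinate differences = (-70)·15 − (-115)·(-110) = -13700.
∂h/∂x = [(-2.05)·15 − (-0.90)·(-110)] / -13700 = +0.009471
∂h/∂y = [(-70)·(-0.90) − (-115)·(-2.05)] / -13700 = +0.01261
|∇h| = √(0.009471² + 0.01261²) = 0.01577
Seepage velocity v = K·i/n = 2.3 × 0.01577 / 0.19 = 0.1909 m/day.
t = 750 / 0.1909 = 3929 days = 10.8 years.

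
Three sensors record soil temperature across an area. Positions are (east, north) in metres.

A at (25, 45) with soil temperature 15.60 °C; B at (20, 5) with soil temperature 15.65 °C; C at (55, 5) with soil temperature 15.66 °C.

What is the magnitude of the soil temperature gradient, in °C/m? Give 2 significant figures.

0.0013 °C/m

With T = a·x + b·y + c and A as origin, the differences give:
  (-5)·a + (-40)·b = +0.05
  30·a + (-40)·b = +0.06
Eliminate b (×(-40) and ×(-40), subtract): 1400·a = 0.400 → a = ∂T/∂x = +0.0002857
Back-substitute: b = ∂T/∂y = -0.001286.
|∇f| = √(0.0002857² + -0.001286²) = 0.001317 °C/m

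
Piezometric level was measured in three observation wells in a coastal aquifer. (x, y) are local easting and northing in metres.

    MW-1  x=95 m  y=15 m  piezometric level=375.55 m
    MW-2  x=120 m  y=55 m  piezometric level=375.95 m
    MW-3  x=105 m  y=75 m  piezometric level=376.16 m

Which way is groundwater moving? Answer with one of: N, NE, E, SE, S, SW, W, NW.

Three-point gradient (reference MW-1): Δ to MW-2 = (25, 40, +0.40), Δ to MW-3 = (10, 60, +0.61).
∂h/∂x = -0.0003636, ∂h/∂y = +0.01023 (det = 1100).
Flow = −∇h = (+0.0003636 east, -0.01023 north), which points south.

S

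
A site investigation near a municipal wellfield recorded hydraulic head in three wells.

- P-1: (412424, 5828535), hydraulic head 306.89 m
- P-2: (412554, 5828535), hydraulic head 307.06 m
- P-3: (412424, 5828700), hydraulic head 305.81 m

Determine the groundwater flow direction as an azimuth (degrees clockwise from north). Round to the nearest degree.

∂h/∂x = (307.06 − 306.89) / (412554 − 412424) = +0.001308
∂h/∂y = (305.81 − 306.89) / (5828700 − 5828535) = -0.006545
Flow direction (−∇h) has components (-0.001308 E, +0.006545 N).
Azimuth = atan2(E, N) = atan2(-0.001308, +0.006545) = 348.7° ≈ 349°.

349°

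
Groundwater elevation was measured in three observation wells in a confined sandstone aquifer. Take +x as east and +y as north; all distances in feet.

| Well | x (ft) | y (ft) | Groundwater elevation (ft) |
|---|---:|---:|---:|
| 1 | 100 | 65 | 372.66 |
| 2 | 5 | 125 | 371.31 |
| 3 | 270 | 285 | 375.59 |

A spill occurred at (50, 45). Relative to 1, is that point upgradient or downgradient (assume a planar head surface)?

With h = a·x + b·y + c and 1 as origin, the differences give:
  (-95)·a + 60·b = -1.35
  170·a + 220·b = +2.93
Eliminate b (×220 and ×60, subtract): -31100·a = -472.800 → a = ∂h/∂x = +0.01520
Back-substitute: b = ∂h/∂y = +0.001571.
Head at (50, 45) = 372.66 + (+0.01520)·(-50) + (+0.001571)·(-20) = 371.87 ft.
That is lower than the 372.66 ft at 1, so the point is downgradient.

downgradient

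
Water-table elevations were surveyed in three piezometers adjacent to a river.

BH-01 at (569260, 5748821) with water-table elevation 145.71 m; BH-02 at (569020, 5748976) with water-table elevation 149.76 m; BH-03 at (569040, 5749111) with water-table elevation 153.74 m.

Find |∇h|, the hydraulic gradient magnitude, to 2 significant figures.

0.029

With h = a·x + b·y + c and BH-01 as origin, the differences give:
  (-240)·a + 155·b = +4.05
  (-220)·a + 290·b = +8.03
Eliminate b (×290 and ×155, subtract): -35500·a = -70.150 → a = ∂h/∂x = +0.001976
Back-substitute: b = ∂h/∂y = +0.02919.
|∇h| = √(0.001976² + 0.02919²) = 0.02926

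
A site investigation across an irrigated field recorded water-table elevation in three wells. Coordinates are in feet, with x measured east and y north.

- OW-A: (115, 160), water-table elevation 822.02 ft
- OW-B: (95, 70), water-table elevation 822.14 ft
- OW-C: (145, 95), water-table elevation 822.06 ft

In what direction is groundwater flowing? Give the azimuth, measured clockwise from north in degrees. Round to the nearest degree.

044°

Taking OW-A as reference: OW-B−OW-A = (-20, -90, +0.12); OW-C−OW-A = (30, -65, +0.04).
Solve a·Δx + b·Δy = Δh: det = (-20)·(-65) − 30·(-90) = 4000.
∂h/∂x = [(+0.12)·(-65) − (+0.04)·(-90)] / 4000 = -0.001050
∂h/∂y = [(-20)·(+0.04) − 30·(+0.12)] / 4000 = -0.001100
Flow direction (−∇h) has components (+0.001050 E, +0.001100 N).
Azimuth = atan2(E, N) = atan2(+0.001050, +0.001100) = 43.7° ≈ 044°.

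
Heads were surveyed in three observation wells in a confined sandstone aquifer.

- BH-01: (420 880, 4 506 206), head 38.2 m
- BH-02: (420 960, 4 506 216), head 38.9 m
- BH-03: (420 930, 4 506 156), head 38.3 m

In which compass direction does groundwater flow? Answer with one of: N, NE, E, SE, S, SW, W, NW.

SW

With h = a·x + b·y + c and BH-01 as origin, the differences give:
  80·a + 10·b = +0.7
  50·a + (-50)·b = +0.1
Eliminate b (×(-50) and ×10, subtract): -4500·a = -36.00 → a = ∂h/∂x = +0.008000
Back-substitute: b = ∂h/∂y = +0.006000.
Flow = −∇h = (-0.008000 east, -0.006000 north), which points southwest.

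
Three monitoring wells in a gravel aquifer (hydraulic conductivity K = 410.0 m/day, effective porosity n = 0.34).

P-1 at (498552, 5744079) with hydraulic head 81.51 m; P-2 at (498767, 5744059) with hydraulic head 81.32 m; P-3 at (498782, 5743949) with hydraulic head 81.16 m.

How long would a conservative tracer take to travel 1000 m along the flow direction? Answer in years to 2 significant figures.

With h = a·x + b·y + c and P-1 as origin, the differences give:
  215·a + (-20)·b = -0.19
  230·a + (-130)·b = -0.35
Eliminate b (×(-130) and ×(-20), subtract): -23350·a = 17.700 → a = ∂h/∂x = -0.0007580
Back-substitute: b = ∂h/∂y = +0.001351.
|∇h| = √(-0.0007580² + 0.001351²) = 0.001549
Seepage velocity v = K·i/n = 410.0 × 0.001549 / 0.34 = 1.868 m/day.
t = 1000 / 1.868 = 535.3 days = 1.47 years.

1.5 years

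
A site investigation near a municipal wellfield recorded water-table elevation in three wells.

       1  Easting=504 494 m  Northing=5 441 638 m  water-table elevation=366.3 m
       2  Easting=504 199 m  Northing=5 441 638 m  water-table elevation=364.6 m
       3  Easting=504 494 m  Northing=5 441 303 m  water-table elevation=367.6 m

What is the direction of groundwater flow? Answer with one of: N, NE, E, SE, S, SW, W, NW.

∂h/∂x = (364.6 − 366.3) / (504199 − 504494) = +0.005763
∂h/∂y = (367.6 − 366.3) / (5441303 − 5441638) = -0.003881
Flow = −∇h = (-0.005763 east, +0.003881 north), which points northwest.

NW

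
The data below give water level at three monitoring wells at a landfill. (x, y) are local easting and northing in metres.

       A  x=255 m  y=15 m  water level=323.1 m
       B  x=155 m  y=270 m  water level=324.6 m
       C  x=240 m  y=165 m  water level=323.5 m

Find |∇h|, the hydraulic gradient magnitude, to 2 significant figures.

0.011

Three-point gradient (reference A): Δ to B = (-100, 255, +1.5), Δ to C = (-15, 150, +0.4).
∂h/∂x = -0.01101, ∂h/∂y = +0.001566 (det = -11175).
|∇h| = √(-0.01101² + 0.001566²) = 0.01112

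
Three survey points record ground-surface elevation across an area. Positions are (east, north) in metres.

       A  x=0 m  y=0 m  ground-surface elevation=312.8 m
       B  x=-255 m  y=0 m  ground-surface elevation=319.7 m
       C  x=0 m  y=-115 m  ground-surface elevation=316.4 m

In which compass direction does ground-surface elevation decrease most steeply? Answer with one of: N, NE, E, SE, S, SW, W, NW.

NE

∂z/∂x = (319.7 − 312.8) / (-255 − 0) = -0.02706
∂z/∂y = (316.4 − 312.8) / (-115 − 0) = -0.03130
Steepest decrease is along −∇f = (+0.02706 E, +0.03130 N) → northeast.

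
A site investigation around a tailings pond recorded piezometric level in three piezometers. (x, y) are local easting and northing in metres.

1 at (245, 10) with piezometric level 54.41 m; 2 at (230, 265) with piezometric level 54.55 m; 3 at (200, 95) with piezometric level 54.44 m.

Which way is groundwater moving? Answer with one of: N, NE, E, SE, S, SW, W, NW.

SW

Taking 1 as reference: 2−1 = (-15, 255, +0.14); 3−1 = (-45, 85, +0.03).
Solve a·Δx + b·Δy = Δh: det = (-15)·85 − (-45)·255 = 10200.
∂h/∂x = [(+0.14)·85 − (+0.03)·255] / 10200 = +0.0004167
∂h/∂y = [(-15)·(+0.03) − (-45)·(+0.14)] / 10200 = +0.0005735
Flow = −∇h = (-0.0004167 east, -0.0005735 north), which points southwest.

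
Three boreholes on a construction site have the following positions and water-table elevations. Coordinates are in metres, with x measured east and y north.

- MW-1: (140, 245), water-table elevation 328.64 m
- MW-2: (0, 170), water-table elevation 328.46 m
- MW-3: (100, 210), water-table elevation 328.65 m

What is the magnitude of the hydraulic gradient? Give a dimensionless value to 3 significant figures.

Three-point gradient (reference MW-1): Δ to MW-2 = (-140, -75, -0.18), Δ to MW-3 = (-40, -35, +0.01).
∂h/∂x = +0.003711, ∂h/∂y = -0.004526 (det = 1900).
|∇h| = √(0.003711² + -0.004526²) = 0.005853

0.00585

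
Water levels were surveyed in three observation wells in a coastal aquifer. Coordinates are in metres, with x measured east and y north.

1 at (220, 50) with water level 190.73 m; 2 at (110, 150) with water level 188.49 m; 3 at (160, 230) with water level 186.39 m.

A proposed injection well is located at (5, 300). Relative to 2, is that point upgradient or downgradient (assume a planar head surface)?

downgradient

With h = a·x + b·y + c and 1 as origin, the differences give:
  (-110)·a + 100·b = -2.24
  (-60)·a + 180·b = -4.34
Eliminate b (×180 and ×100, subtract): -13800·a = 30.800 → a = ∂h/∂x = -0.002232
Back-substitute: b = ∂h/∂y = -0.02486.
Head at (5, 300) = 190.73 + (-0.002232)·(-215) + (-0.02486)·(250) = 185.00 m.
That is lower than the 188.49 m at 2, so the point is downgradient.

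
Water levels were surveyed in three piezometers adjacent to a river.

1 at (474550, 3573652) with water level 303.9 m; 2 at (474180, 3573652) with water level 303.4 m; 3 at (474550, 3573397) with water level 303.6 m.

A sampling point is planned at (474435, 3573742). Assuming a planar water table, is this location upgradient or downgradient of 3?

upgradient

∂h/∂x = (303.4 − 303.9) / (474180 − 474550) = +0.001351
∂h/∂y = (303.6 − 303.9) / (3573397 − 3573652) = +0.001176
Head at (474435, 3573742) = 303.9 + (+0.001351)·(-115) + (+0.001176)·(90) = 303.85 m.
That is higher than the 303.6 m at 3, so the point is upgradient.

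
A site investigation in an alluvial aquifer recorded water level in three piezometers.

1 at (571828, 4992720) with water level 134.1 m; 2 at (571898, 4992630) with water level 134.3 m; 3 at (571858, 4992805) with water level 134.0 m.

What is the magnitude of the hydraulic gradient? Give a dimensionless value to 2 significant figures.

0.0018

Taking 1 as reference: 2−1 = (70, -90, +0.2); 3−1 = (30, 85, -0.1).
Determinant of the coordinate differences = 70·85 − 30·(-90) = 8650.
∂h/∂x = [(+0.2)·85 − (-0.1)·(-90)] / 8650 = +0.0009249
∂h/∂y = [70·(-0.1) − 30·(+0.2)] / 8650 = -0.001503
|∇h| = √(0.0009249² + -0.001503²) = 0.001765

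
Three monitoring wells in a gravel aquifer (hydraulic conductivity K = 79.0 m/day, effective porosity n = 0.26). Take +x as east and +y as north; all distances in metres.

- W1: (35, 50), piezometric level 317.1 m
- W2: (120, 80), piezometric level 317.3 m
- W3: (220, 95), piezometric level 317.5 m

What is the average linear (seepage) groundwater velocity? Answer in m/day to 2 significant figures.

Taking W1 as reference: W2−W1 = (85, 30, +0.2); W3−W1 = (185, 45, +0.4).
Solve a·Δx + b·Δy = Δh: det = 85·45 − 185·30 = -1725.
∂h/∂x = [(+0.2)·45 − (+0.4)·30] / -1725 = +0.001739
∂h/∂y = [85·(+0.4) − 185·(+0.2)] / -1725 = +0.001739
|∇h| = √(0.001739² + 0.001739²) = 0.002459
Seepage velocity v = K·i/n = 79.0 × 0.002459 / 0.26 = 0.7472 m/day.

0.75 m/day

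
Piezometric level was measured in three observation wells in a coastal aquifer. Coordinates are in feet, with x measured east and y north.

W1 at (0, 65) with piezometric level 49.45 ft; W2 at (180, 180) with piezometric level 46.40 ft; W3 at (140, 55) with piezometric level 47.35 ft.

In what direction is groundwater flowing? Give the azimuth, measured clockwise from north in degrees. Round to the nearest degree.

Taking W1 as reference: W2−W1 = (180, 115, -3.05); W3−W1 = (140, -10, -2.10).
Solve a·Δx + b·Δy = Δh: det = 180·(-10) − 140·115 = -17900.
∂h/∂x = [(-3.05)·(-10) − (-2.10)·115] / -17900 = -0.01520
∂h/∂y = [180·(-2.10) − 140·(-3.05)] / -17900 = -0.002737
Flow direction (−∇h) has components (+0.01520 E, +0.002737 N).
Azimuth = atan2(E, N) = atan2(+0.01520, +0.002737) = 79.8° ≈ 080°.

080°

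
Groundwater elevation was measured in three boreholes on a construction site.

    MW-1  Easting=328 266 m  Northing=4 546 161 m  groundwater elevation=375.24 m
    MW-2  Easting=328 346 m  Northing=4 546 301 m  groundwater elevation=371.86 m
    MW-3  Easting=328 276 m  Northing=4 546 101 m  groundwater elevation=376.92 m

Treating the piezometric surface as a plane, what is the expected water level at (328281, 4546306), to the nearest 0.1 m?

371.4 m

With h = a·x + b·y + c and MW-1 as origin, the differences give:
  80·a + 140·b = -3.38
  10·a + (-60)·b = +1.68
Eliminate b (×(-60) and ×140, subtract): -6200·a = -32.400 → a = ∂h/∂x = +0.005226
Back-substitute: b = ∂h/∂y = -0.02713.
h(328281, 4546306) = 375.24 + (+0.005226)·(15) + (-0.02713)·(145) = 375.24 +0.078 -3.934 = 371.385 m.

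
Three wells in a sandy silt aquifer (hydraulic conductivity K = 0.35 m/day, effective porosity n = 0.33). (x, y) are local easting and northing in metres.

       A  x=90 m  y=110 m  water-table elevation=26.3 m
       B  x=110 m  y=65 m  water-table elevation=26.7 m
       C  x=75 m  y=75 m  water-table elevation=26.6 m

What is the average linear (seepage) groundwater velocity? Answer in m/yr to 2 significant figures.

3.4 m/yr

With h = a·x + b·y + c and A as origin, the differences give:
  20·a + (-45)·b = +0.4
  (-15)·a + (-35)·b = +0.3
Eliminate b (×(-35) and ×(-45), subtract): -1375·a = -0.50 → a = ∂h/∂x = +0.0003636
Back-substitute: b = ∂h/∂y = -0.008727.
|∇h| = √(0.0003636² + -0.008727²) = 0.008735
Seepage velocity v = K·i/n = 0.35 × 0.008735 / 0.33 = 0.009264 m/day = 3.384 m/yr.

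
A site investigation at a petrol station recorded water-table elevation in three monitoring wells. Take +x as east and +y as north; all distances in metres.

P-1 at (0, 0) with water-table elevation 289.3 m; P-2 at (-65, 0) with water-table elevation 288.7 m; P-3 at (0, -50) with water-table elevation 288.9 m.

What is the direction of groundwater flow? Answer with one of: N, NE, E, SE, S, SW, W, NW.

SW

∂h/∂x = (288.7 − 289.3) / (-65 − 0) = +0.009231
∂h/∂y = (288.9 − 289.3) / (-50 − 0) = +0.008000
Flow = −∇h = (-0.009231 east, -0.008000 north), which points southwest.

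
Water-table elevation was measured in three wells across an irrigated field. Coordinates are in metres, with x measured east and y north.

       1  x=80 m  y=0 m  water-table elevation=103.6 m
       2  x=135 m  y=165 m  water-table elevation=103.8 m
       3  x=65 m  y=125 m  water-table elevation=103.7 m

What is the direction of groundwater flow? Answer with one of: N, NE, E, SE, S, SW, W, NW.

SW

Differences from 1: to 2 (Δx, Δy, Δh) = (55, 165, +0.2); to 3 = (-15, 125, +0.1).
Solve a·Δx + b·Δy = Δh: det = 55·125 − (-15)·165 = 9350.
∂h/∂x = [(+0.2)·125 − (+0.1)·165] / 9350 = +0.0009091
∂h/∂y = [55·(+0.1) − (-15)·(+0.2)] / 9350 = +0.0009091
Flow = −∇h = (-0.0009091 east, -0.0009091 north), which points southwest.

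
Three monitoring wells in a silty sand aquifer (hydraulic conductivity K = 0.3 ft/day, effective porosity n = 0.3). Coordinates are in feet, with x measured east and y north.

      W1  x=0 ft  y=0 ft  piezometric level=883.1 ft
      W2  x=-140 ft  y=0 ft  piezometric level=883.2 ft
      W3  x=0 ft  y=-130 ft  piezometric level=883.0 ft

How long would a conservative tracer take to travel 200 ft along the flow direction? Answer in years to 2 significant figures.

520 years

∂h/∂x = (883.2 − 883.1) / (-140 − 0) = -0.0007143
∂h/∂y = (883.0 − 883.1) / (-130 − 0) = +0.0007692
|∇h| = √(-0.0007143² + 0.0007692²) = 0.00105
Seepage velocity v = K·i/n = 0.3 × 0.00105 / 0.3 = 0.00105 ft/day.
t = 200 / 0.00105 = 1.905e+05 days = 522 years.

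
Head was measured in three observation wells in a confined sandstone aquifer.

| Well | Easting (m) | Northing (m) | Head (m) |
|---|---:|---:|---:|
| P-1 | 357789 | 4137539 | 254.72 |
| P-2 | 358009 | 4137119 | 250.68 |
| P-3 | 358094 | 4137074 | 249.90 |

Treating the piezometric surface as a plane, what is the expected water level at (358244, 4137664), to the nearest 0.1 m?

253.0 m

Taking P-1 as reference: P-2−P-1 = (220, -420, -4.04); P-3−P-1 = (305, -465, -4.82).
Solve a·Δx + b·Δy = Δh: det = 220·(-465) − 305·(-420) = 25800.
∂h/∂x = [(-4.04)·(-465) − (-4.82)·(-420)] / 25800 = -0.005651
∂h/∂y = [220·(-4.82) − 305·(-4.04)] / 25800 = +0.006659
h(358244, 4137664) = 254.72 + (-0.005651)·(455) + (+0.006659)·(125) = 254.72 -2.571 +0.832 = 252.981 m.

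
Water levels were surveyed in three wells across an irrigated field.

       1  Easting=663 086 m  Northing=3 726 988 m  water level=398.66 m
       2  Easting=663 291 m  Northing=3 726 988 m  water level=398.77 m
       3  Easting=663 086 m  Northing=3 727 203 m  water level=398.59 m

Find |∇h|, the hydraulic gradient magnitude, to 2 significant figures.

0.00063

∂h/∂x = (398.77 − 398.66) / (663291 − 663086) = +0.0005366
∂h/∂y = (398.59 − 398.66) / (3727203 − 3726988) = -0.0003256
|∇h| = √(0.0005366² + -0.0003256²) = 0.0006277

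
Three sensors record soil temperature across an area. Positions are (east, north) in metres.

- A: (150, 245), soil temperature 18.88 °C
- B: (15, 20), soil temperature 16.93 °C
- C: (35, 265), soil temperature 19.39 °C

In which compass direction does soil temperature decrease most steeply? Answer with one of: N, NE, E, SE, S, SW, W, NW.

Taking A as reference: B−A = (-135, -225, -1.95); C−A = (-115, 20, +0.51).
Determinant of the coordinate differences = (-135)·20 − (-115)·(-225) = -28575.
∂T/∂x = [(-1.95)·20 − (+0.51)·(-225)] / -28575 = -0.002651
∂T/∂y = [(-135)·(+0.51) − (-115)·(-1.95)] / -28575 = +0.01026
Steepest decrease is along −∇f = (+0.002651 E, -0.01026 N) → south.

S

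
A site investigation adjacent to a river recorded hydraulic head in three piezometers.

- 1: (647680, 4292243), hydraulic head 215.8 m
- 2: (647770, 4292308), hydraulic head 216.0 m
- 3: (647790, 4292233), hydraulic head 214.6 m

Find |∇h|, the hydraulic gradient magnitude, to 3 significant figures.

With h = a·x + b·y + c and 1 as origin, the differences give:
  90·a + 65·b = +0.2
  110·a + (-10)·b = -1.2
Eliminate b (×(-10) and ×65, subtract): -8050·a = 76.00 → a = ∂h/∂x = -0.009441
Back-substitute: b = ∂h/∂y = +0.01615.
|∇h| = √(-0.009441² + 0.01615²) = 0.01871

0.0187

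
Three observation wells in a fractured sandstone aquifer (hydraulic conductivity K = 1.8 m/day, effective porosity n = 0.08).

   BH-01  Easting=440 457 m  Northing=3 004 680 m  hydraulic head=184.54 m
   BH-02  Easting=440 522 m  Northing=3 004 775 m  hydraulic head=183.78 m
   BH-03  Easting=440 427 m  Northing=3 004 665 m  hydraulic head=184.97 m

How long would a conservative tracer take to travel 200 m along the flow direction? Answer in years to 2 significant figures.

1.5 years

With h = a·x + b·y + c and BH-01 as origin, the differences give:
  65·a + 95·b = -0.76
  (-30)·a + (-15)·b = +0.43
Eliminate b (×(-15) and ×95, subtract): 1875·a = -29.450 → a = ∂h/∂x = -0.01571
Back-substitute: b = ∂h/∂y = +0.002747.
|∇h| = √(-0.01571² + 0.002747²) = 0.01595
Seepage velocity v = K·i/n = 1.8 × 0.01595 / 0.08 = 0.3589 m/day.
t = 200 / 0.3589 = 557.3 days = 1.53 years.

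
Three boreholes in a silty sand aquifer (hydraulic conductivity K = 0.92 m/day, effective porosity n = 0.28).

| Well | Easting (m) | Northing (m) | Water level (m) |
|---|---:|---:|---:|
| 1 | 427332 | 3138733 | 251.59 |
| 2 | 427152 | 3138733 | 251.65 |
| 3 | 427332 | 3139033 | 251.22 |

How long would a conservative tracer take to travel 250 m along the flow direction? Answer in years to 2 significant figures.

∂h/∂x = (251.65 − 251.59) / (427152 − 427332) = -0.0003333
∂h/∂y = (251.22 − 251.59) / (3139033 − 3138733) = -0.001233
|∇h| = √(-0.0003333² + -0.001233²) = 0.001277
Seepage velocity v = K·i/n = 0.92 × 0.001277 / 0.28 = 0.004196 m/day.
t = 250 / 0.004196 = 5.958e+04 days = 163 years.

160 years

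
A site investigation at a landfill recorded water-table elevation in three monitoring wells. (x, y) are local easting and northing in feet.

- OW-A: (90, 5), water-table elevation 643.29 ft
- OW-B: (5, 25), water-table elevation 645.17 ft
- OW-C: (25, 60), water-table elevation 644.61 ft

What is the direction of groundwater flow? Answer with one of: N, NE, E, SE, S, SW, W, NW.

E

Differences from OW-A: to OW-B (Δx, Δy, Δh) = (-85, 20, +1.88); to OW-C = (-65, 55, +1.32).
Determinant of the coordinate differences = (-85)·55 − (-65)·20 = -3375.
∂h/∂x = [(+1.88)·55 − (+1.32)·20] / -3375 = -0.02281
∂h/∂y = [(-85)·(+1.32) − (-65)·(+1.88)] / -3375 = -0.002963
Flow = −∇h = (+0.02281 east, +0.002963 north), which points east.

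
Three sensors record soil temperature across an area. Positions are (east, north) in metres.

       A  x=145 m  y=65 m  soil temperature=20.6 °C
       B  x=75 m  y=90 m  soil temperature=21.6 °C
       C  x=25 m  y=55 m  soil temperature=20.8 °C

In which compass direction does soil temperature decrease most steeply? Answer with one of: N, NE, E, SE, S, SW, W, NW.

With T = a·x + b·y + c and A as origin, the differences give:
  (-70)·a + 25·b = +1.0
  (-120)·a + (-10)·b = +0.2
Eliminate b (×(-10) and ×25, subtract): 3700·a = -15.00 → a = ∂T/∂x = -0.004054
Back-substitute: b = ∂T/∂y = +0.02865.
Steepest decrease is along −∇f = (+0.004054 E, -0.02865 N) → south.

S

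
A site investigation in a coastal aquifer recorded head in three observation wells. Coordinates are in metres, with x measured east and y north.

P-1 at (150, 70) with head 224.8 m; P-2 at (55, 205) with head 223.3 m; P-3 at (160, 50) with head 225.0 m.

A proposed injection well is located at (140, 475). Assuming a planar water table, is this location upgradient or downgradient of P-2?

Differences from P-1: to P-2 (Δx, Δy, Δh) = (-95, 135, -1.5); to P-3 = (10, -20, +0.2).
Solve a·Δx + b·Δy = Δh: det = (-95)·(-20) − 10·135 = 550.
∂h/∂x = [(-1.5)·(-20) − (+0.2)·135] / 550 = +0.005455
∂h/∂y = [(-95)·(+0.2) − 10·(-1.5)] / 550 = -0.007273
Head at (140, 475) = 224.8 + (+0.005455)·(-10) + (-0.007273)·(405) = 221.80 m.
That is lower than the 223.3 m at P-2, so the point is downgradient.

downgradient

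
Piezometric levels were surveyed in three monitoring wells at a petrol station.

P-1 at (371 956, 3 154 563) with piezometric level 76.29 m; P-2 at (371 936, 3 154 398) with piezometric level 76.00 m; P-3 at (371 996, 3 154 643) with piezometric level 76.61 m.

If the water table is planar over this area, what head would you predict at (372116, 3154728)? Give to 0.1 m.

Three-point gradient (reference P-1): Δ to P-2 = (-20, -165, -0.29), Δ to P-3 = (40, 80, +0.32).
∂h/∂x = +0.005920, ∂h/∂y = +0.001040 (det = 5000).
h(372116, 3154728) = 76.29 + (+0.005920)·(160) + (+0.001040)·(165) = 76.29 +0.947 +0.172 = 77.409 m.

77.4 m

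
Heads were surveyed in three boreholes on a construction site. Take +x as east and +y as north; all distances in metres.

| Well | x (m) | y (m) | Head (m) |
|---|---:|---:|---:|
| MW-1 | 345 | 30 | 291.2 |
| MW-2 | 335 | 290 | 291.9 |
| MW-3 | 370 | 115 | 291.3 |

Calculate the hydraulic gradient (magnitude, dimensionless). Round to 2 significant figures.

0.0052

Differences from MW-1: to MW-2 (Δx, Δy, Δh) = (-10, 260, +0.7); to MW-3 = (25, 85, +0.1).
Determinant of the coordinate differences = (-10)·85 − 25·260 = -7350.
∂h/∂x = [(+0.7)·85 − (+0.1)·260] / -7350 = -0.004558
∂h/∂y = [(-10)·(+0.1) − 25·(+0.7)] / -7350 = +0.002517
|∇h| = √(-0.004558² + 0.002517²) = 0.005207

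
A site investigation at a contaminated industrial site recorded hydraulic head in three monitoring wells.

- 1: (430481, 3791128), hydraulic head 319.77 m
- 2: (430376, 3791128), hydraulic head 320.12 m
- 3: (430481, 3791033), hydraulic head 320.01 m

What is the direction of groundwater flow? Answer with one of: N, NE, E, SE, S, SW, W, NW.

∂h/∂x = (320.12 − 319.77) / (430376 − 430481) = -0.003333
∂h/∂y = (320.01 − 319.77) / (3791033 − 3791128) = -0.002526
Flow = −∇h = (+0.003333 east, +0.002526 north), which points northeast.

NE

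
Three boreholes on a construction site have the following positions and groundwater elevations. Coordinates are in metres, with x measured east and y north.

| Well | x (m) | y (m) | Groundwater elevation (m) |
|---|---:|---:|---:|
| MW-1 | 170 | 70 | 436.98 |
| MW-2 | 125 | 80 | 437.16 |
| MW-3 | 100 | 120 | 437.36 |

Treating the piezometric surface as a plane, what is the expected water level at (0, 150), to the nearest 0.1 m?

437.8 m

With h = a·x + b·y + c and MW-1 as origin, the differences give:
  (-45)·a + 10·b = +0.18
  (-70)·a + 50·b = +0.38
Eliminate b (×50 and ×10, subtract): -1550·a = 5.200 → a = ∂h/∂x = -0.003355
Back-substitute: b = ∂h/∂y = +0.002903.
h(0, 150) = 436.98 + (-0.003355)·(-170) + (+0.002903)·(80) = 436.98 +0.570 +0.232 = 437.783 m.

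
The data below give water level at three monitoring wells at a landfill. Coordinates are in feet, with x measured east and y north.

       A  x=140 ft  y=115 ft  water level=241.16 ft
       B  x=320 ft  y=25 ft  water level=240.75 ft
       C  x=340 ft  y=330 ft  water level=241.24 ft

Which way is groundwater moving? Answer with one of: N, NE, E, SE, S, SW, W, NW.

Differences from A: to B (Δx, Δy, Δh) = (180, -90, -0.41); to C = (200, 215, +0.08).
Determinant of the coordinate differences = 180·215 − 200·(-90) = 56700.
∂h/∂x = [(-0.41)·215 − (+0.08)·(-90)] / 56700 = -0.001428
∂h/∂y = [180·(+0.08) − 200·(-0.41)] / 56700 = +0.001700
Flow = −∇h = (+0.001428 east, -0.001700 north), which points southeast.

SE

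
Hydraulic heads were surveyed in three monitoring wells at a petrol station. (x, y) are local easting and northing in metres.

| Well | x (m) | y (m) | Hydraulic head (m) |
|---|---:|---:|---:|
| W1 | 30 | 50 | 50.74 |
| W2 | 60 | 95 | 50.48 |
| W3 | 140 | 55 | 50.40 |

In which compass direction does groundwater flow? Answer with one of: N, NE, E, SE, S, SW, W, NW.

With h = a·x + b·y + c and W1 as origin, the differences give:
  30·a + 45·b = -0.26
  110·a + 5·b = -0.34
Eliminate b (×5 and ×45, subtract): -4800·a = 14.000 → a = ∂h/∂x = -0.002917
Back-substitute: b = ∂h/∂y = -0.003833.
Flow = −∇h = (+0.002917 east, +0.003833 north), which points northeast.

NE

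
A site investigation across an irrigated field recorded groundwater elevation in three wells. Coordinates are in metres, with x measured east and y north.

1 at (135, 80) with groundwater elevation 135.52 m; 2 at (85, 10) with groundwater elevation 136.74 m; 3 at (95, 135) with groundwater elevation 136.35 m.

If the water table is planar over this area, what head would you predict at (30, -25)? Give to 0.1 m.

138.0 m

With h = a·x + b·y + c and 1 as origin, the differences give:
  (-50)·a + (-70)·b = +1.22
  (-40)·a + 55·b = +0.83
Eliminate b (×55 and ×(-70), subtract): -5550·a = 125.200 → a = ∂h/∂x = -0.02256
Back-substitute: b = ∂h/∂y = -0.001315.
h(30, -25) = 135.52 + (-0.02256)·(-105) + (-0.001315)·(-105) = 135.52 +2.369 +0.138 = 138.027 m.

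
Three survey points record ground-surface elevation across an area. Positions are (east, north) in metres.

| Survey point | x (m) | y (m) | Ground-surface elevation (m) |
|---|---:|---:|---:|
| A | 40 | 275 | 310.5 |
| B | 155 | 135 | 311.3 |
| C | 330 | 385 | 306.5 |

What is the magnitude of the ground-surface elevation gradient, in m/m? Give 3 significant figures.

Differences from A: to B (Δx, Δy, Δh) = (115, -140, +0.8); to C = (290, 110, -4.0).
Determinant of the coordinate differences = 115·110 − 290·(-140) = 53250.
∂z/∂x = [(+0.8)·110 − (-4.0)·(-140)] / 53250 = -0.008864
∂z/∂y = [115·(-4.0) − 290·(+0.8)] / 53250 = -0.01300
|∇f| = √(-0.008864² + -0.01300²) = 0.01573 m/m

0.0157 m/m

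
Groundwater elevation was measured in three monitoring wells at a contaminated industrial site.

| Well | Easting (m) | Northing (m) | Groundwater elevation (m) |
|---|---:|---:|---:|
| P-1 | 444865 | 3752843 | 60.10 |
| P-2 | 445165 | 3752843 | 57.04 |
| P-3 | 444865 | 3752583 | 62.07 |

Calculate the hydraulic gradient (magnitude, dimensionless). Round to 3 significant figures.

0.0127

∂h/∂x = (57.04 − 60.10) / (445165 − 444865) = -0.01020
∂h/∂y = (62.07 − 60.10) / (3752583 − 3752843) = -0.007577
|∇h| = √(-0.01020² + -0.007577²) = 0.01271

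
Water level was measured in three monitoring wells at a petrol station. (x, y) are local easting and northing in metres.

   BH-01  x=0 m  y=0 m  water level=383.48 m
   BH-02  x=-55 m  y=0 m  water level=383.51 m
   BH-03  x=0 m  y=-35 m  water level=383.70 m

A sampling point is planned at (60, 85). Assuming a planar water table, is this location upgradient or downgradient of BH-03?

∂h/∂x = (383.51 − 383.48) / (-55 − 0) = -0.0005455
∂h/∂y = (383.70 − 383.48) / (-35 − 0) = -0.006286
Head at (60, 85) = 383.48 + (-0.0005455)·(60) + (-0.006286)·(85) = 382.91 m.
That is lower than the 383.70 m at BH-03, so the point is downgradient.

downgradient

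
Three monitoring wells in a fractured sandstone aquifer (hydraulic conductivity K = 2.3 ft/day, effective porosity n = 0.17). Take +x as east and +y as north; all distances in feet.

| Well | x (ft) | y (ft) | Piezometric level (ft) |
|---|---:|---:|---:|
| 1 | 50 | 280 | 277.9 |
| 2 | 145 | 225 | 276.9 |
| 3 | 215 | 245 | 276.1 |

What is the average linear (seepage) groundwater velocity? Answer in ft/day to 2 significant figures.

With h = a·x + b·y + c and 1 as origin, the differences give:
  95·a + (-55)·b = -1.0
  165·a + (-35)·b = -1.8
Eliminate b (×(-35) and ×(-55), subtract): 5750·a = -64.00 → a = ∂h/∂x = -0.01113
Back-substitute: b = ∂h/∂y = -0.001043.
|∇h| = √(-0.01113² + -0.001043²) = 0.01118
Seepage velocity v = K·i/n = 2.3 × 0.01118 / 0.17 = 0.1513 ft/day.

0.15 ft/day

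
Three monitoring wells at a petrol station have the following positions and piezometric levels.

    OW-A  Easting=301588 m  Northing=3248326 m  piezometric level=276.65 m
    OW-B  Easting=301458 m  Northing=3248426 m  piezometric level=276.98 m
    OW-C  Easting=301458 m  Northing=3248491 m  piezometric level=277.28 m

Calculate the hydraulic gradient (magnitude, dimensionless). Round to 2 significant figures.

Taking OW-A as reference: OW-B−OW-A = (-130, 100, +0.33); OW-C−OW-A = (-130, 165, +0.63).
Determinant of the coordinate differences = (-130)·165 − (-130)·100 = -8450.
∂h/∂x = [(+0.33)·165 − (+0.63)·100] / -8450 = +0.001012
∂h/∂y = [(-130)·(+0.63) − (-130)·(+0.33)] / -8450 = +0.004615
|∇h| = √(0.001012² + 0.004615²) = 0.004725

0.0047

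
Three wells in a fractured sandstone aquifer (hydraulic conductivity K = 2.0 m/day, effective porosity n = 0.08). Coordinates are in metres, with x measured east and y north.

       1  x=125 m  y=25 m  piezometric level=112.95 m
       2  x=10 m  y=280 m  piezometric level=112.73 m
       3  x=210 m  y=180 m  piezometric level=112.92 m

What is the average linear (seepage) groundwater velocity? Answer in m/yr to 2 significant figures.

8.0 m/yr

Differences from 1: to 2 (Δx, Δy, Δh) = (-115, 255, -0.22); to 3 = (85, 155, -0.03).
Solve a·Δx + b·Δy = Δh: det = (-115)·155 − 85·255 = -39500.
∂h/∂x = [(-0.22)·155 − (-0.03)·255] / -39500 = +0.0006696
∂h/∂y = [(-115)·(-0.03) − 85·(-0.22)] / -39500 = -0.0005608
|∇h| = √(0.0006696² + -0.0005608²) = 0.0008734
Seepage velocity v = K·i/n = 2.0 × 0.0008734 / 0.08 = 0.02184 m/day = 7.977 m/yr.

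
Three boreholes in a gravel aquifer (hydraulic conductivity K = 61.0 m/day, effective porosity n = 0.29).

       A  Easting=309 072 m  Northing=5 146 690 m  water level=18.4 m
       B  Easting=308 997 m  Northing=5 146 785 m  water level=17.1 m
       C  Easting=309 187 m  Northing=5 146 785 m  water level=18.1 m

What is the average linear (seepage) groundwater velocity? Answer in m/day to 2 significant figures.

2.3 m/day

Differences from A: to B (Δx, Δy, Δh) = (-75, 95, -1.3); to C = (115, 95, -0.3).
Solve a·Δx + b·Δy = Δh: det = (-75)·95 − 115·95 = -18050.
∂h/∂x = [(-1.3)·95 − (-0.3)·95] / -18050 = +0.005263
∂h/∂y = [(-75)·(-0.3) − 115·(-1.3)] / -18050 = -0.009529
|∇h| = √(0.005263² + -0.009529²) = 0.01089
Seepage velocity v = K·i/n = 61.0 × 0.01089 / 0.29 = 2.291 m/day.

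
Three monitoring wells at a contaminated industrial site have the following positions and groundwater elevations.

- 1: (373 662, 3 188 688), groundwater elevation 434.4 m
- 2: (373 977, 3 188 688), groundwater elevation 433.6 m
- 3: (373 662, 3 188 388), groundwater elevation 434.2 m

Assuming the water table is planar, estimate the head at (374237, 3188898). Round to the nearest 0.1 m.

∂h/∂x = (433.6 − 434.4) / (373977 − 373662) = -0.002540
∂h/∂y = (434.2 − 434.4) / (3188388 − 3188688) = +0.0006667
h(374237, 3188898) = 434.4 + (-0.002540)·(575) + (+0.0006667)·(210) = 434.4 -1.460 +0.140 = 433.080 m.

433.1 m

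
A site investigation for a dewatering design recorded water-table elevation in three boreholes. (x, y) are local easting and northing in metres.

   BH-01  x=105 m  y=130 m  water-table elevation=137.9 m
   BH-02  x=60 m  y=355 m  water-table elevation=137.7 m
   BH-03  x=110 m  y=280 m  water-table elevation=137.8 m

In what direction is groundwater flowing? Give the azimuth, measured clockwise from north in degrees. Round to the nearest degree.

Three-point gradient (reference BH-01): Δ to BH-02 = (-45, 225, -0.2), Δ to BH-03 = (5, 150, -0.1).
∂h/∂x = +0.0009524, ∂h/∂y = -0.0006984 (det = -7875).
Flow direction (−∇h) has components (-0.0009524 E, +0.0006984 N).
Azimuth = atan2(E, N) = atan2(-0.0009524, +0.0006984) = 306.3° ≈ 306°.

306°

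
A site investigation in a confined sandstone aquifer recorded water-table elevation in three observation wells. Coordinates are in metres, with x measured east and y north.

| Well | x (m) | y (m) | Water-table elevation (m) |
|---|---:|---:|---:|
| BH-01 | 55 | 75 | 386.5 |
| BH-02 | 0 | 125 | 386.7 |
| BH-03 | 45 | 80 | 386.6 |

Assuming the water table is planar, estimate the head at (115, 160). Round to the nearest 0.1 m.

384.1 m

Taking BH-01 as reference: BH-02−BH-01 = (-55, 50, +0.2); BH-03−BH-01 = (-10, 5, +0.1).
Determinant of the coordinate differences = (-55)·5 − (-10)·50 = 225.
∂h/∂x = [(+0.2)·5 − (+0.1)·50] / 225 = -0.01778
∂h/∂y = [(-55)·(+0.1) − (-10)·(+0.2)] / 225 = -0.01556
h(115, 160) = 386.5 + (-0.01778)·(60) + (-0.01556)·(85) = 386.5 -1.067 -1.322 = 384.111 m.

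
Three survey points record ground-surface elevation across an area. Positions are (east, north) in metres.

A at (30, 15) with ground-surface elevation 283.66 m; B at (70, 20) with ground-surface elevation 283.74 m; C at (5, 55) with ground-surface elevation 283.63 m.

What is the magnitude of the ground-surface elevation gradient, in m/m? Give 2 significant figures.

Differences from A: to B (Δx, Δy, Δh) = (40, 5, +0.08); to C = (-25, 40, -0.03).
Solve a·Δx + b·Δy = Δz: det = 40·40 − (-25)·5 = 1725.
∂z/∂x = [(+0.08)·40 − (-0.03)·5] / 1725 = +0.001942
∂z/∂y = [40·(-0.03) − (-25)·(+0.08)] / 1725 = +0.0004638
|∇f| = √(0.001942² + 0.0004638²) = 0.001997 m/m

0.0020 m/m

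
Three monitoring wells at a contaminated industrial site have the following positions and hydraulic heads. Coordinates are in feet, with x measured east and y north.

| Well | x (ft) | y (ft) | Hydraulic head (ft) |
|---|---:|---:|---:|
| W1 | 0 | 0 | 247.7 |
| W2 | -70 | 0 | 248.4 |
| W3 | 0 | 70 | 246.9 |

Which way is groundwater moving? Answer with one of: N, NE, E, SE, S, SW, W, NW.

NE

∂h/∂x = (248.4 − 247.7) / (-70 − 0) = -0.01000
∂h/∂y = (246.9 − 247.7) / (70 − 0) = -0.01143
Flow = −∇h = (+0.01000 east, +0.01143 north), which points northeast.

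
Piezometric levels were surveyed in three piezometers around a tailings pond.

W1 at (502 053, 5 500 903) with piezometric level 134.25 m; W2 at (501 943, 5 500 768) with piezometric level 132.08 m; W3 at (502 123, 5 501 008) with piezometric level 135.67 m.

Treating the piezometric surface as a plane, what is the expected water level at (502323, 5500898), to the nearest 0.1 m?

138.9 m

Differences from W1: to W2 (Δx, Δy, Δh) = (-110, -135, -2.17); to W3 = (70, 105, +1.42).
Solve a·Δx + b·Δy = Δh: det = (-110)·105 − 70·(-135) = -2100.
∂h/∂x = [(-2.17)·105 − (+1.42)·(-135)] / -2100 = +0.01721
∂h/∂y = [(-110)·(+1.42) − 70·(-2.17)] / -2100 = +0.002048
h(502323, 5500898) = 134.25 + (+0.01721)·(270) + (+0.002048)·(-5) = 134.25 +4.648 -0.010 = 138.888 m.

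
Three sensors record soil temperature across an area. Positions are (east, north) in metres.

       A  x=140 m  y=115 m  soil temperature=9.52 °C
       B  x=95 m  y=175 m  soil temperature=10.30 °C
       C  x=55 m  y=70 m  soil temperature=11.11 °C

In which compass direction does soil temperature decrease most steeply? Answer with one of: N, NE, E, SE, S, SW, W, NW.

E

Taking A as reference: B−A = (-45, 60, +0.78); C−A = (-85, -45, +1.59).
Determinant of the coordinate differences = (-45)·(-45) − (-85)·60 = 7125.
∂T/∂x = [(+0.78)·(-45) − (+1.59)·60] / 7125 = -0.01832
∂T/∂y = [(-45)·(+1.59) − (-85)·(+0.78)] / 7125 = -0.0007368
Steepest decrease is along −∇f = (+0.01832 E, +0.0007368 N) → east.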